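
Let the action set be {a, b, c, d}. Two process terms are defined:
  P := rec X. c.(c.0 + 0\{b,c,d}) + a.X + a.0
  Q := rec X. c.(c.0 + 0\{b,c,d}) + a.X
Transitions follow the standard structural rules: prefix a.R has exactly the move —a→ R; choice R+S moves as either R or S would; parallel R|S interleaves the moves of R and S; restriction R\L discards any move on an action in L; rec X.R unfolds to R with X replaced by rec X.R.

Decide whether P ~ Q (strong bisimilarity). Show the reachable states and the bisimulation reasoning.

NO

P's transition system — 3 states:
  p0 = rec X. c.(c.0 + 0\{b,c,d}) + a.X + a.0 → —a→ p0, —a→ p1, —c→ p2
  p1 = 0 → ∅
  p2 = c.0 + 0\{b,c,d} → —c→ p1
Q's transition system — 3 states:
  q0 = rec X. c.(c.0 + 0\{b,c,d}) + a.X → —a→ q0, —c→ q1
  q1 = c.0 + 0\{b,c,d} → —c→ q2
  q2 = 0 → ∅
Partition-refinement fixed point:
  B0 = {p0}
  B1 = {p2, q1}
  B2 = {p1, q2}
  B3 = {q0}
p0 ∈ B0, q0 ∈ B3 → different blocks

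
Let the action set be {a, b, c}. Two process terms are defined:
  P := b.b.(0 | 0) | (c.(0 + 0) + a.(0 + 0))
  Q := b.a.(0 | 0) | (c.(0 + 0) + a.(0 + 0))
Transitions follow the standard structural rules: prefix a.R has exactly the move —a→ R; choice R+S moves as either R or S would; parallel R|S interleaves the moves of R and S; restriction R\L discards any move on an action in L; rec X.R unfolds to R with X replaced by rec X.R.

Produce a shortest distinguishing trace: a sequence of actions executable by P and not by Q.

bb

LTS(P): 6 reachable states
  s0 = b.b.(0 | 0) | (c.(0 + 0) + a.(0 + 0)) → —a→ s1, —b→ s2, —c→ s1
  s1 = b.b.(0 | 0) | (0 + 0) → —b→ s3
  s2 = b.(0 | 0) | (c.(0 + 0) + a.(0 + 0)) → —a→ s3, —b→ s4, —c→ s3
  s3 = b.(0 | 0) | (0 + 0) → —b→ s5
  s4 = 0 | 0 | (c.(0 + 0) + a.(0 + 0)) → —a→ s5, —c→ s5
  s5 = 0 | 0 | (0 + 0) → deadlocked
LTS(Q): 6 reachable states
  t0 = b.a.(0 | 0) | (c.(0 + 0) + a.(0 + 0)) → —a→ t1, —b→ t2, —c→ t1
  t1 = b.a.(0 | 0) | (0 + 0) → —b→ t3
  t2 = a.(0 | 0) | (c.(0 + 0) + a.(0 + 0)) → —a→ t3, —a→ t4, —c→ t3
  t3 = a.(0 | 0) | (0 + 0) → —a→ t5
  t4 = 0 | 0 | (c.(0 + 0) + a.(0 + 0)) → —a→ t5, —c→ t5
  t5 = 0 | 0 | (0 + 0) → deadlocked
Executing bb from P (initial set {s0}):
  after b @ step 1: {s2}
  after b @ step 2: {s4}
  — P admits the full trace.
Executing bb from Q (initial set {t0}):
  after b @ step 1: {t2}
  after b @ step 2: no successor for Q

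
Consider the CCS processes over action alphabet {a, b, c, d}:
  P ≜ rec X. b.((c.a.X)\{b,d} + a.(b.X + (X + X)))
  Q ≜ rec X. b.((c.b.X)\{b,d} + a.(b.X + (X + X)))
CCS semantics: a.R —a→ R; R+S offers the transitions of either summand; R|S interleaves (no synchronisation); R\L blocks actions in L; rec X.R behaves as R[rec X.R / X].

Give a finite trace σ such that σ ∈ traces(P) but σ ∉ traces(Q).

bca

LTS(P): 5 reachable states
  s0 = rec X. b.((c.a.X)\{b,d} + a.(b.X + (X + X))) ⊢ -b-> s1
  s1 = (c.a.(rec X. b.((c.a.X)\{b,d} + a.(b.X + (X + X)))))\{b,d} + a.(b.(rec X. b.((c.a.X)\{b,d} + a.(b.X + (X + X)))) + ((rec X. b.((c.a.X)\{b,d} + a.(b.X + (X + X)))) + (rec X. b.((c.a.X)\{b,d} + a.(b.X + (X + X)))))) ⊢ -a-> s2, -c-> s3
  s2 = b.(rec X. b.((c.a.X)\{b,d} + a.(b.X + (X + X)))) + ((rec X. b.((c.a.X)\{b,d} + a.(b.X + (X + X)))) + (rec X. b.((c.a.X)\{b,d} + a.(b.X + (X + X))))) ⊢ -b-> s0, -b-> s1
  s3 = (a.(rec X. b.((c.a.X)\{b,d} + a.(b.X + (X + X)))))\{b,d} ⊢ -a-> s4
  s4 = (rec X. b.((c.a.X)\{b,d} + a.(b.X + (X + X))))\{b,d} ⊢ ∅
LTS(Q): 4 reachable states
  t0 = rec X. b.((c.b.X)\{b,d} + a.(b.X + (X + X))) ⊢ -b-> t1
  t1 = (c.b.(rec X. b.((c.b.X)\{b,d} + a.(b.X + (X + X)))))\{b,d} + a.(b.(rec X. b.((c.b.X)\{b,d} + a.(b.X + (X + X)))) + ((rec X. b.((c.b.X)\{b,d} + a.(b.X + (X + X)))) + (rec X. b.((c.b.X)\{b,d} + a.(b.X + (X + X)))))) ⊢ -a-> t2, -c-> t3
  t2 = b.(rec X. b.((c.b.X)\{b,d} + a.(b.X + (X + X)))) + ((rec X. b.((c.b.X)\{b,d} + a.(b.X + (X + X)))) + (rec X. b.((c.b.X)\{b,d} + a.(b.X + (X + X))))) ⊢ -b-> t0, -b-> t1
  t3 = (b.(rec X. b.((c.b.X)\{b,d} + a.(b.X + (X + X)))))\{b,d} ⊢ ∅
Trace ⟨bca⟩ through P, begin at {s0}:
  step 1 (b): {s1}
  step 2 (c): {s3}
  step 3 (a): {s4}
  P completes σ.
Trace ⟨bca⟩ through Q, begin at {t0}:
  step 1 (b): {t1}
  step 2 (c): {t3}
  step 3 (a): ∅ (Q stuck)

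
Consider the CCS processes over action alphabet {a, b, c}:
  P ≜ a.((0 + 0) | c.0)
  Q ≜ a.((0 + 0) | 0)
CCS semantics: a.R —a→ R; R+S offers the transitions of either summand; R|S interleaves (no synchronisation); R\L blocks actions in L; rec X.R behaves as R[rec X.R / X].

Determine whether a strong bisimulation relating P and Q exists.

P ≁ Q

LTS(P): 3 reachable states
  m0 = a.((0 + 0) | c.0) | =a=> m1
  m1 = (0 + 0) | c.0 | =c=> m2
  m2 = (0 + 0) | 0 | ·
LTS(Q): 2 reachable states
  n0 = a.((0 + 0) | 0) | =a=> n1
  n1 = (0 + 0) | 0 | ·
Partition-refinement fixed point:
  B0 = {m0}
  B1 = {m1}
  B2 = {m2, n1}
  B3 = {n0}
m0 ∈ B0, n0 ∈ B3 → different blocks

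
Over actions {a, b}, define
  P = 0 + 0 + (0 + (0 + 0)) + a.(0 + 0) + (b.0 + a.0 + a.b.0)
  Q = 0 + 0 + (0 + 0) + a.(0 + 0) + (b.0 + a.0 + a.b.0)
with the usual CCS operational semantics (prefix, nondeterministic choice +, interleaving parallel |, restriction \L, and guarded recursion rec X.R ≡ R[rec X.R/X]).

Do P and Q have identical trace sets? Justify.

Reachable graph of P (4 states):
  s0 = 0 + 0 + (0 + (0 + 0)) + a.(0 + 0) + (b.0 + a.0 + a.b.0) ⊢ --a--▸ s1, --a--▸ s2, --a--▸ s3, --b--▸ s1
  s1 = 0 ⊢ stopped
  s2 = 0 + 0 ⊢ stopped
  s3 = b.0 ⊢ --b--▸ s1
Reachable graph of Q (4 states):
  t0 = 0 + 0 + (0 + 0) + a.(0 + 0) + (b.0 + a.0 + a.b.0) ⊢ --a--▸ t1, --a--▸ t2, --a--▸ t3, --b--▸ t1
  t1 = 0 ⊢ stopped
  t2 = 0 + 0 ⊢ stopped
  t3 = b.0 ⊢ --b--▸ t1
Bisimilarity quotient blocks:
  B0 = {s0, t0}
  B1 = {s1, s2, t1, t2}
  B2 = {s3, t3}
s0 ∈ B0, t0 ∈ B0 → same block
Bisimilar ⇒ trace-equivalent.

trace-equivalent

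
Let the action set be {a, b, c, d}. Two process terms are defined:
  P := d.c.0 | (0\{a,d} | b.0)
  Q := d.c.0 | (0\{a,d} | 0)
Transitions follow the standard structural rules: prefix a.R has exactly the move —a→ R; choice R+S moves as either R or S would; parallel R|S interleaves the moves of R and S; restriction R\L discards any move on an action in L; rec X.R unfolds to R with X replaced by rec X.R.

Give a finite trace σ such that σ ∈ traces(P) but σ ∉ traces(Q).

b

Reachable graph of P (6 states):
  s0 = d.c.0 | (0\{a,d} | b.0) ⊢ -b-> s1, -d-> s2
  s1 = d.c.0 | (0\{a,d} | 0) ⊢ -d-> s3
  s2 = c.0 | (0\{a,d} | b.0) ⊢ -b-> s3, -c-> s4
  s3 = c.0 | (0\{a,d} | 0) ⊢ -c-> s5
  s4 = 0 | (0\{a,d} | b.0) ⊢ -b-> s5
  s5 = 0 | (0\{a,d} | 0) ⊢ (no moves)
Reachable graph of Q (3 states):
  t0 = d.c.0 | (0\{a,d} | 0) ⊢ -d-> t1
  t1 = c.0 | (0\{a,d} | 0) ⊢ -c-> t2
  t2 = 0 | (0\{a,d} | 0) ⊢ (no moves)
Executing b from P (initial set {s0}):
  after b @ step 1: {s1}
  ✓ P
Executing b from Q (initial set {t0}):
  after b @ step 1: ∅  — Q cannot continue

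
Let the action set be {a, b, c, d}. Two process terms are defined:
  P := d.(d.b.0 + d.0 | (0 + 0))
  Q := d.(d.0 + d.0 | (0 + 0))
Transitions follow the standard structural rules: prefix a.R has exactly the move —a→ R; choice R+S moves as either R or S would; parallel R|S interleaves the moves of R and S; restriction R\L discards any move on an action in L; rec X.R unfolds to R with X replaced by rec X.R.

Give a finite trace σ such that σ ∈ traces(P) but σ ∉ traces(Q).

P's transition system — 5 states:
  u0 = d.(d.b.0 + d.0 | (0 + 0)) has moves ··d··> u1
  u1 = d.b.0 + d.0 | (0 + 0) has moves ··d··> u2, ··d··> u3
  u2 = 0 | (0 + 0) has moves ·
  u3 = b.0 has moves ··b··> u4
  u4 = 0 has moves ·
Q's transition system — 4 states:
  v0 = d.(d.0 + d.0 | (0 + 0)) has moves ··d··> v1
  v1 = d.0 + d.0 | (0 + 0) has moves ··d··> v2, ··d··> v3
  v2 = 0 has moves ·
  v3 = 0 | (0 + 0) has moves ·
Executing ddb from P (initial set {u0}):
  [1] d ⇒ {u1}
  [2] d ⇒ {u2, u3}
  [3] b ⇒ {u4}
  — P admits the full trace.
Executing ddb from Q (initial set {v0}):
  [1] d ⇒ {v1}
  [2] d ⇒ {v2, v3}
  [3] b ⇒ ∅  — Q cannot continue

ddb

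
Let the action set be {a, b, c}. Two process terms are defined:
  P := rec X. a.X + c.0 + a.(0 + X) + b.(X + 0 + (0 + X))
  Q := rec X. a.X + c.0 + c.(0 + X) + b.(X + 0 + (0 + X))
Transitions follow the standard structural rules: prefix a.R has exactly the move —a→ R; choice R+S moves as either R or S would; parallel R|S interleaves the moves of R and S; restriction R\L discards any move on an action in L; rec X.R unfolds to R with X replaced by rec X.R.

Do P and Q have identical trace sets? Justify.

Reachable graph of P (4 states):
  p0 = rec X. a.X + c.0 + a.(0 + X) + b.(X + 0 + (0 + X)) → --a--▸ p0, --a--▸ p1, --b--▸ p2, --c--▸ p3
  p1 = 0 + (rec X. a.X + c.0 + a.(0 + X) + b.(X + 0 + (0 + X))) → --a--▸ p0, --a--▸ p1, --b--▸ p2, --c--▸ p3
  p2 = (rec X. a.X + c.0 + a.(0 + X) + b.(X + 0 + (0 + X))) + 0 + (0 + (rec X. a.X + c.0 + a.(0 + X) + b.(X + 0 + (0 + X)))) → --a--▸ p0, --a--▸ p1, --b--▸ p2, --c--▸ p3
  p3 = 0 → (no moves)
Reachable graph of Q (4 states):
  q0 = rec X. a.X + c.0 + c.(0 + X) + b.(X + 0 + (0 + X)) → --a--▸ q0, --b--▸ q1, --c--▸ q2, --c--▸ q3
  q1 = (rec X. a.X + c.0 + c.(0 + X) + b.(X + 0 + (0 + X))) + 0 + (0 + (rec X. a.X + c.0 + c.(0 + X) + b.(X + 0 + (0 + X)))) → --a--▸ q0, --b--▸ q1, --c--▸ q2, --c--▸ q3
  q2 = 0 → (no moves)
  q3 = 0 + (rec X. a.X + c.0 + c.(0 + X) + b.(X + 0 + (0 + X))) → --a--▸ q0, --b--▸ q1, --c--▸ q2, --c--▸ q3
Executing ca from Q (initial set {q0}):
  [1] c ⇒ {q2, q3}
  [2] a ⇒ {q0}
  ✓ Q
Executing ca from P (initial set {p0}):
  [1] c ⇒ {p3}
  [2] a ⇒ ∅  — P cannot continue

traces(P) ≠ traces(Q) — witness ⟨ca⟩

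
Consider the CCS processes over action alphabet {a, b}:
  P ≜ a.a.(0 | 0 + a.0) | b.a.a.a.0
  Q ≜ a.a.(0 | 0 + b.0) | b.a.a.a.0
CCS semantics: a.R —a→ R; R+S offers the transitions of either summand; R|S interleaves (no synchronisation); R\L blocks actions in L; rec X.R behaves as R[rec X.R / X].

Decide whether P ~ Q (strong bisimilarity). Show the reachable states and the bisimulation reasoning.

P ≁ Q

Reachable graph of P (20 states):
  s0 = a.a.(0 | 0 + a.0) | b.a.a.a.0 :: -a-> s1, -b-> s2
  s1 = a.(0 | 0 + a.0) | b.a.a.a.0 :: -a-> s3, -b-> s4
  s2 = a.a.(0 | 0 + a.0) | a.a.a.0 :: -a-> s4, -a-> s5
  s3 = (0 | 0 + a.0) | b.a.a.a.0 :: -a-> s6, -b-> s7
  s4 = a.(0 | 0 + a.0) | a.a.a.0 :: -a-> s7, -a-> s8
  s5 = a.a.(0 | 0 + a.0) | a.a.0 :: -a-> s8, -a-> s9
  s6 = 0 | b.a.a.a.0 :: -b-> s10
  s7 = (0 | 0 + a.0) | a.a.a.0 :: -a-> s10, -a-> s11
  s8 = a.(0 | 0 + a.0) | a.a.0 :: -a-> s11, -a-> s12
  s9 = a.a.(0 | 0 + a.0) | a.0 :: -a-> s12, -a-> s13
  s10 = 0 | a.a.a.0 :: -a-> s14
  s11 = (0 | 0 + a.0) | a.a.0 :: -a-> s14, -a-> s15
  s12 = a.(0 | 0 + a.0) | a.0 :: -a-> s15, -a-> s16
  s13 = a.a.(0 | 0 + a.0) | 0 :: -a-> s16
  s14 = 0 | a.a.0 :: -a-> s17
  s15 = (0 | 0 + a.0) | a.0 :: -a-> s17, -a-> s18
  s16 = a.(0 | 0 + a.0) | 0 :: -a-> s18
  s17 = 0 | a.0 :: -a-> s19
  s18 = (0 | 0 + a.0) | 0 :: -a-> s19
  s19 = 0 | 0 :: stopped
Reachable graph of Q (20 states):
  t0 = a.a.(0 | 0 + b.0) | b.a.a.a.0 :: -a-> t1, -b-> t2
  t1 = a.(0 | 0 + b.0) | b.a.a.a.0 :: -a-> t3, -b-> t4
  t2 = a.a.(0 | 0 + b.0) | a.a.a.0 :: -a-> t4, -a-> t5
  t3 = (0 | 0 + b.0) | b.a.a.a.0 :: -b-> t6, -b-> t7
  t4 = a.(0 | 0 + b.0) | a.a.a.0 :: -a-> t6, -a-> t8
  t5 = a.a.(0 | 0 + b.0) | a.a.0 :: -a-> t8, -a-> t9
  t6 = (0 | 0 + b.0) | a.a.a.0 :: -a-> t10, -b-> t11
  t7 = 0 | b.a.a.a.0 :: -b-> t11
  t8 = a.(0 | 0 + b.0) | a.a.0 :: -a-> t10, -a-> t12
  t9 = a.a.(0 | 0 + b.0) | a.0 :: -a-> t12, -a-> t13
  t10 = (0 | 0 + b.0) | a.a.0 :: -a-> t14, -b-> t15
  t11 = 0 | a.a.a.0 :: -a-> t15
  t12 = a.(0 | 0 + b.0) | a.0 :: -a-> t14, -a-> t16
  t13 = a.a.(0 | 0 + b.0) | 0 :: -a-> t16
  t14 = (0 | 0 + b.0) | a.0 :: -a-> t17, -b-> t18
  t15 = 0 | a.a.0 :: -a-> t18
  t16 = a.(0 | 0 + b.0) | 0 :: -a-> t17
  t17 = (0 | 0 + b.0) | 0 :: -b-> t19
  t18 = 0 | a.0 :: -a-> t19
  t19 = 0 | 0 :: stopped
Bisimilarity quotient blocks:
  B0 = {s0}
  B1 = {s2}
  B2 = {s4, s5}
  B3 = {s7, s8, s9}
  B4 = {s10, s11, s12, s13, t11}
  B5 = {s14, s15, s16, t15}
  B6 = {s17, s18, t18}
  B7 = {s19, t19}
  B8 = {s1}
  B9 = {s3}
  B10 = {s6, t7}
  B11 = {t0}
  B12 = {t1}
  B13 = {t4}
  B14 = {t6}
  B15 = {t10}
  B16 = {t14}
  B17 = {t17}
  B18 = {t8}
  B19 = {t12}
  B20 = {t16}
  B21 = {t3}
  B22 = {t2}
  B23 = {t5}
  B24 = {t9}
  B25 = {t13}
s0 ∈ B0, t0 ∈ B11 → different blocks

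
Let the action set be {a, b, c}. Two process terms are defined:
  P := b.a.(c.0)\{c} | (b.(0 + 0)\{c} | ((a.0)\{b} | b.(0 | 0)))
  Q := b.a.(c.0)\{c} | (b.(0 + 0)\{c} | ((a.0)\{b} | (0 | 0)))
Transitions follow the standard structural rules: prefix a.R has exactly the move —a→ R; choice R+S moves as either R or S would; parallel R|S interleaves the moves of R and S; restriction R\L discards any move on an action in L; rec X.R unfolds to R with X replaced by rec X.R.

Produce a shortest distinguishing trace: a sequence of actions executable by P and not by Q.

P's transition system — 24 states:
  p0 = b.a.(c.0)\{c} | (b.(0 + 0)\{c} | ((a.0)\{b} | b.(0 | 0))) | --a--▸ p1, --b--▸ p2, --b--▸ p3, --b--▸ p4
  p1 = b.a.(c.0)\{c} | (b.(0 + 0)\{c} | (0\{b} | b.(0 | 0))) | --b--▸ p5, --b--▸ p6, --b--▸ p7
  p2 = a.(c.0)\{c} | (b.(0 + 0)\{c} | ((a.0)\{b} | b.(0 | 0))) | --a--▸ p5, --a--▸ p8, --b--▸ p10, --b--▸ p9
  p3 = b.a.(c.0)\{c} | ((0 + 0)\{c} | ((a.0)\{b} | b.(0 | 0))) | --a--▸ p6, --b--▸ p11, --b--▸ p9
  p4 = b.a.(c.0)\{c} | (b.(0 + 0)\{c} | ((a.0)\{b} | (0 | 0))) | --a--▸ p7, --b--▸ p10, --b--▸ p11
  p5 = a.(c.0)\{c} | (b.(0 + 0)\{c} | (0\{b} | b.(0 | 0))) | --a--▸ p12, --b--▸ p13, --b--▸ p14
  p6 = b.a.(c.0)\{c} | ((0 + 0)\{c} | (0\{b} | b.(0 | 0))) | --b--▸ p13, --b--▸ p15
  p7 = b.a.(c.0)\{c} | (b.(0 + 0)\{c} | (0\{b} | (0 | 0))) | --b--▸ p14, --b--▸ p15
  p8 = (c.0)\{c} | (b.(0 + 0)\{c} | ((a.0)\{b} | b.(0 | 0))) | --a--▸ p12, --b--▸ p16, --b--▸ p17
  p9 = a.(c.0)\{c} | ((0 + 0)\{c} | ((a.0)\{b} | b.(0 | 0))) | --a--▸ p13, --a--▸ p16, --b--▸ p18
  p10 = a.(c.0)\{c} | (b.(0 + 0)\{c} | ((a.0)\{b} | (0 | 0))) | --a--▸ p14, --a--▸ p17, --b--▸ p18
  p11 = b.a.(c.0)\{c} | ((0 + 0)\{c} | ((a.0)\{b} | (0 | 0))) | --a--▸ p15, --b--▸ p18
  p12 = (c.0)\{c} | (b.(0 + 0)\{c} | (0\{b} | b.(0 | 0))) | --b--▸ p19, --b--▸ p20
  p13 = a.(c.0)\{c} | ((0 + 0)\{c} | (0\{b} | b.(0 | 0))) | --a--▸ p19, --b--▸ p21
  p14 = a.(c.0)\{c} | (b.(0 + 0)\{c} | (0\{b} | (0 | 0))) | --a--▸ p20, --b--▸ p21
  p15 = b.a.(c.0)\{c} | ((0 + 0)\{c} | (0\{b} | (0 | 0))) | --b--▸ p21
  p16 = (c.0)\{c} | ((0 + 0)\{c} | ((a.0)\{b} | b.(0 | 0))) | --a--▸ p19, --b--▸ p22
  p17 = (c.0)\{c} | (b.(0 + 0)\{c} | ((a.0)\{b} | (0 | 0))) | --a--▸ p20, --b--▸ p22
  p18 = a.(c.0)\{c} | ((0 + 0)\{c} | ((a.0)\{b} | (0 | 0))) | --a--▸ p21, --a--▸ p22
  p19 = (c.0)\{c} | ((0 + 0)\{c} | (0\{b} | b.(0 | 0))) | --b--▸ p23
  p20 = (c.0)\{c} | (b.(0 + 0)\{c} | (0\{b} | (0 | 0))) | --b--▸ p23
  p21 = a.(c.0)\{c} | ((0 + 0)\{c} | (0\{b} | (0 | 0))) | --a--▸ p23
  p22 = (c.0)\{c} | ((0 + 0)\{c} | ((a.0)\{b} | (0 | 0))) | --a--▸ p23
  p23 = (c.0)\{c} | ((0 + 0)\{c} | (0\{b} | (0 | 0))) | stopped
Q's transition system — 12 states:
  q0 = b.a.(c.0)\{c} | (b.(0 + 0)\{c} | ((a.0)\{b} | (0 | 0))) | --a--▸ q1, --b--▸ q2, --b--▸ q3
  q1 = b.a.(c.0)\{c} | (b.(0 + 0)\{c} | (0\{b} | (0 | 0))) | --b--▸ q4, --b--▸ q5
  q2 = a.(c.0)\{c} | (b.(0 + 0)\{c} | ((a.0)\{b} | (0 | 0))) | --a--▸ q4, --a--▸ q6, --b--▸ q7
  q3 = b.a.(c.0)\{c} | ((0 + 0)\{c} | ((a.0)\{b} | (0 | 0))) | --a--▸ q5, --b--▸ q7
  q4 = a.(c.0)\{c} | (b.(0 + 0)\{c} | (0\{b} | (0 | 0))) | --a--▸ q8, --b--▸ q9
  q5 = b.a.(c.0)\{c} | ((0 + 0)\{c} | (0\{b} | (0 | 0))) | --b--▸ q9
  q6 = (c.0)\{c} | (b.(0 + 0)\{c} | ((a.0)\{b} | (0 | 0))) | --a--▸ q8, --b--▸ q10
  q7 = a.(c.0)\{c} | ((0 + 0)\{c} | ((a.0)\{b} | (0 | 0))) | --a--▸ q10, --a--▸ q9
  q8 = (c.0)\{c} | (b.(0 + 0)\{c} | (0\{b} | (0 | 0))) | --b--▸ q11
  q9 = a.(c.0)\{c} | ((0 + 0)\{c} | (0\{b} | (0 | 0))) | --a--▸ q11
  q10 = (c.0)\{c} | ((0 + 0)\{c} | ((a.0)\{b} | (0 | 0))) | --a--▸ q11
  q11 = (c.0)\{c} | ((0 + 0)\{c} | (0\{b} | (0 | 0))) | stopped
Executing bbb from P (initial set {p0}):
  step 1 (b): {p2, p3, p4}
  step 2 (b): {p10, p11, p9}
  step 3 (b): {p18}
  P completes σ.
Executing bbb from Q (initial set {q0}):
  step 1 (b): {q2, q3}
  step 2 (b): {q7}
  step 3 (b): ∅ (Q stuck)

bbb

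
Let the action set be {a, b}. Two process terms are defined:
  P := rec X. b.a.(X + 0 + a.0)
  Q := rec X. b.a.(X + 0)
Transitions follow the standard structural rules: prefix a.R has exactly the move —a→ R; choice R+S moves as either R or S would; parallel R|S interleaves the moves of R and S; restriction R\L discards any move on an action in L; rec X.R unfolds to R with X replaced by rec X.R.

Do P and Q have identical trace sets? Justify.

P's transition system — 4 states:
  p0 = rec X. b.a.(X + 0 + a.0) has moves ··b··> p1
  p1 = a.((rec X. b.a.(X + 0 + a.0)) + 0 + a.0) has moves ··a··> p2
  p2 = (rec X. b.a.(X + 0 + a.0)) + 0 + a.0 has moves ··a··> p3, ··b··> p1
  p3 = 0 has moves deadlocked
Q's transition system — 3 states:
  q0 = rec X. b.a.(X + 0) has moves ··b··> q1
  q1 = a.((rec X. b.a.(X + 0)) + 0) has moves ··a··> q2
  q2 = (rec X. b.a.(X + 0)) + 0 has moves ··b··> q1
Trace ⟨baa⟩ through P, begin at {p0}:
  step 1 (b): {p1}
  step 2 (a): {p2}
  step 3 (a): {p3}
  ✓ P
Trace ⟨baa⟩ through Q, begin at {q0}:
  step 1 (b): {q1}
  step 2 (a): {q2}
  step 3 (a): ∅  — Q cannot continue

traces(P) ≠ traces(Q) — witness ⟨baa⟩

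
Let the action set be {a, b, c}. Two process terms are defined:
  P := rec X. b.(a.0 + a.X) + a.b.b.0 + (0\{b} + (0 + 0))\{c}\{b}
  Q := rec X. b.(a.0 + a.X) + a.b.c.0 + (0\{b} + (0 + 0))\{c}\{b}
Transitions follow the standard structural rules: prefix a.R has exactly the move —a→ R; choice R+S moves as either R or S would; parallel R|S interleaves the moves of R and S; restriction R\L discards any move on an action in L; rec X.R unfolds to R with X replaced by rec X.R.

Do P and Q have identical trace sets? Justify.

Reachable graph of P (5 states):
  m0 = rec X. b.(a.0 + a.X) + a.b.b.0 + (0\{b} + (0 + 0))\{c}\{b} | —a→ m1, —b→ m2
  m1 = b.b.0 | —b→ m3
  m2 = a.0 + a.(rec X. b.(a.0 + a.X) + a.b.b.0 + (0\{b} + (0 + 0))\{c}\{b}) | —a→ m0, —a→ m4
  m3 = b.0 | —b→ m4
  m4 = 0 | stopped
Reachable graph of Q (5 states):
  n0 = rec X. b.(a.0 + a.X) + a.b.c.0 + (0\{b} + (0 + 0))\{c}\{b} | —a→ n1, —b→ n2
  n1 = b.c.0 | —b→ n3
  n2 = a.0 + a.(rec X. b.(a.0 + a.X) + a.b.c.0 + (0\{b} + (0 + 0))\{c}\{b}) | —a→ n0, —a→ n4
  n3 = c.0 | —c→ n4
  n4 = 0 | stopped
Trace ⟨abb⟩ through P, begin at {m0}:
  [1] a ⇒ {m1}
  [2] b ⇒ {m3}
  [3] b ⇒ {m4}
  ✓ P
Trace ⟨abb⟩ through Q, begin at {n0}:
  [1] a ⇒ {n1}
  [2] b ⇒ {n3}
  [3] b ⇒ no successor for Q

trace-distinct — witness ⟨abb⟩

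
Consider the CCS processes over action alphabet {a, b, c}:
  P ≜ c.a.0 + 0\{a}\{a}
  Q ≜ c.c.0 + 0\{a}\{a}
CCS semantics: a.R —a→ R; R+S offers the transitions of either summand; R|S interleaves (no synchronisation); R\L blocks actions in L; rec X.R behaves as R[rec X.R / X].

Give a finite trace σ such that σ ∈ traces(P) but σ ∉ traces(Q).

ca

P's transition system — 3 states:
  s0 = c.a.0 + 0\{a}\{a} | —c→ s1
  s1 = a.0 | —a→ s2
  s2 = 0 | ∅
Q's transition system — 3 states:
  t0 = c.c.0 + 0\{a}\{a} | —c→ t1
  t1 = c.0 | —c→ t2
  t2 = 0 | ∅
Trace ⟨ca⟩ through P, begin at {s0}:
  step 1 (c): {s1}
  step 2 (a): {s2}
  — P admits the full trace.
Trace ⟨ca⟩ through Q, begin at {t0}:
  step 1 (c): {t1}
  step 2 (a): ∅  — Q cannot continue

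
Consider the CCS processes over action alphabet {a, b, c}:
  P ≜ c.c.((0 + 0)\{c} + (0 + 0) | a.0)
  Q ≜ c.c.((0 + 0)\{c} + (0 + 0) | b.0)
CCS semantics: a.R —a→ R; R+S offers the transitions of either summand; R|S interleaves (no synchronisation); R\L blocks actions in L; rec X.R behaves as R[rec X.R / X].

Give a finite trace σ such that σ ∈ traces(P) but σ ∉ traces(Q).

Reachable graph of P (4 states):
  u0 = c.c.((0 + 0)\{c} + (0 + 0) | a.0) → --c--▸ u1
  u1 = c.((0 + 0)\{c} + (0 + 0) | a.0) → --c--▸ u2
  u2 = (0 + 0)\{c} + (0 + 0) | a.0 → --a--▸ u3
  u3 = (0 + 0) | 0 → stopped
Reachable graph of Q (4 states):
  v0 = c.c.((0 + 0)\{c} + (0 + 0) | b.0) → --c--▸ v1
  v1 = c.((0 + 0)\{c} + (0 + 0) | b.0) → --c--▸ v2
  v2 = (0 + 0)\{c} + (0 + 0) | b.0 → --b--▸ v3
  v3 = (0 + 0) | 0 → stopped
Executing cca from P (initial set {u0}):
  after c @ step 1: {u1}
  after c @ step 2: {u2}
  after a @ step 3: {u3}
  P completes σ.
Executing cca from Q (initial set {v0}):
  after c @ step 1: {v1}
  after c @ step 2: {v2}
  after a @ step 3: ∅  — Q cannot continue

cca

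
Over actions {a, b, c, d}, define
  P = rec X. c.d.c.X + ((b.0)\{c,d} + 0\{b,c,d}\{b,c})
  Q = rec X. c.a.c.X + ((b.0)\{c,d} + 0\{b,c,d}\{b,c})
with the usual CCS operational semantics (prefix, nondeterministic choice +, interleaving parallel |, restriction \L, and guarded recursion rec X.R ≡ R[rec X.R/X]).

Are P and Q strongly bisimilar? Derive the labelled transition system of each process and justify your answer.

Reachable graph of P (4 states):
  u0 = rec X. c.d.c.X + ((b.0)\{c,d} + 0\{b,c,d}\{b,c}) has moves --b--▸ u1, --c--▸ u2
  u1 = 0\{c,d} has moves ∅
  u2 = d.c.(rec X. c.d.c.X + ((b.0)\{c,d} + 0\{b,c,d}\{b,c})) has moves --d--▸ u3
  u3 = c.(rec X. c.d.c.X + ((b.0)\{c,d} + 0\{b,c,d}\{b,c})) has moves --c--▸ u0
Reachable graph of Q (4 states):
  v0 = rec X. c.a.c.X + ((b.0)\{c,d} + 0\{b,c,d}\{b,c}) has moves --b--▸ v1, --c--▸ v2
  v1 = 0\{c,d} has moves ∅
  v2 = a.c.(rec X. c.a.c.X + ((b.0)\{c,d} + 0\{b,c,d}\{b,c})) has moves --a--▸ v3
  v3 = c.(rec X. c.a.c.X + ((b.0)\{c,d} + 0\{b,c,d}\{b,c})) has moves --c--▸ v0
Bisimilarity quotient blocks:
  B0 = {u0}
  B1 = {u1, v1}
  B2 = {u2}
  B3 = {u3}
  B4 = {v0}
  B5 = {v2}
  B6 = {v3}
u0 ∈ B0, v0 ∈ B4 → different blocks

NO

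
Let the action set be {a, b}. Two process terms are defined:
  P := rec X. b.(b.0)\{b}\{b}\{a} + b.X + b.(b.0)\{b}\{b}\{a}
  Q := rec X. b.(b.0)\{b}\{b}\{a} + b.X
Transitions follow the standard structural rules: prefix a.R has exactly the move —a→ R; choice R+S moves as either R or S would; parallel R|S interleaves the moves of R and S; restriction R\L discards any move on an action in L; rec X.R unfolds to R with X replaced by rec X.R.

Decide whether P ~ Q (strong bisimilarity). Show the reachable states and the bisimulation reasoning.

P ~ Q

Reachable graph of P (2 states):
  p0 = rec X. b.(b.0)\{b}\{b}\{a} + b.X + b.(b.0)\{b}\{b}\{a} has moves =b=> p0, =b=> p1
  p1 = (b.0)\{b}\{b}\{a} has moves ·
Reachable graph of Q (2 states):
  q0 = rec X. b.(b.0)\{b}\{b}\{a} + b.X has moves =b=> q0, =b=> q1
  q1 = (b.0)\{b}\{b}\{a} has moves ·
Coarsest stable partition (strong bisimilarity classes):
  B0 = {p0, q0}
  B1 = {p1, q1}
p0 ∈ B0, q0 ∈ B0 → same block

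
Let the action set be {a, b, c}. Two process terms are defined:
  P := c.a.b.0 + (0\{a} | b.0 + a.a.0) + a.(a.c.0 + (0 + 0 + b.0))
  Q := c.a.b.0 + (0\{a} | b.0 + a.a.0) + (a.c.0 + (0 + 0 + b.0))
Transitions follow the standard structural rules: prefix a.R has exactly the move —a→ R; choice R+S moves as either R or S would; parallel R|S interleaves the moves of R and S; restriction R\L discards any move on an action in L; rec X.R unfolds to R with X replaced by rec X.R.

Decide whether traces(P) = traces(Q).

trace-distinct — witness ⟨ab⟩

P's transition system — 8 states:
  m0 = c.a.b.0 + (0\{a} | b.0 + a.a.0) + a.(a.c.0 + (0 + 0 + b.0)) :: —a→ m1, —a→ m2, —b→ m3, —c→ m4
  m1 = a.0 :: —a→ m5
  m2 = a.c.0 + (0 + 0 + b.0) :: —a→ m6, —b→ m5
  m3 = 0\{a} | 0 :: stopped
  m4 = a.b.0 :: —a→ m7
  m5 = 0 :: stopped
  m6 = c.0 :: —c→ m5
  m7 = b.0 :: —b→ m5
Q's transition system — 7 states:
  n0 = c.a.b.0 + (0\{a} | b.0 + a.a.0) + (a.c.0 + (0 + 0 + b.0)) :: —a→ n1, —a→ n2, —b→ n3, —b→ n4, —c→ n5
  n1 = a.0 :: —a→ n3
  n2 = c.0 :: —c→ n3
  n3 = 0 :: stopped
  n4 = 0\{a} | 0 :: stopped
  n5 = a.b.0 :: —a→ n6
  n6 = b.0 :: —b→ n3
Trace ⟨ab⟩ through P, begin at {m0}:
  [1] a ⇒ {m1, m2}
  [2] b ⇒ {m5}
  ✓ P
Trace ⟨ab⟩ through Q, begin at {n0}:
  [1] a ⇒ {n1, n2}
  [2] b ⇒ no successor for Q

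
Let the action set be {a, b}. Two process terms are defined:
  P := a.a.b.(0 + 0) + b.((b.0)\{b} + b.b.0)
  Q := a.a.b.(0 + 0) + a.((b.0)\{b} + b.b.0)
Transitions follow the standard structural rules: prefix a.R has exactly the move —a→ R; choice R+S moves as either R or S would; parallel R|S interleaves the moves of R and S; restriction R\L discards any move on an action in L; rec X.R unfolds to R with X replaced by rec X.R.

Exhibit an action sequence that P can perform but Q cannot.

P's transition system — 7 states:
  p0 = a.a.b.(0 + 0) + b.((b.0)\{b} + b.b.0) → =a=> p1, =b=> p2
  p1 = a.b.(0 + 0) → =a=> p3
  p2 = (b.0)\{b} + b.b.0 → =b=> p4
  p3 = b.(0 + 0) → =b=> p5
  p4 = b.0 → =b=> p6
  p5 = 0 + 0 → stopped
  p6 = 0 → stopped
Q's transition system — 7 states:
  q0 = a.a.b.(0 + 0) + a.((b.0)\{b} + b.b.0) → =a=> q1, =a=> q2
  q1 = (b.0)\{b} + b.b.0 → =b=> q3
  q2 = a.b.(0 + 0) → =a=> q4
  q3 = b.0 → =b=> q5
  q4 = b.(0 + 0) → =b=> q6
  q5 = 0 → stopped
  q6 = 0 + 0 → stopped
Run σ = ⟨b⟩ on P: start {p0}
  step 1 (b): {p2}
  ✓ P
Run σ = ⟨b⟩ on Q: start {q0}
  step 1 (b): no successor for Q

b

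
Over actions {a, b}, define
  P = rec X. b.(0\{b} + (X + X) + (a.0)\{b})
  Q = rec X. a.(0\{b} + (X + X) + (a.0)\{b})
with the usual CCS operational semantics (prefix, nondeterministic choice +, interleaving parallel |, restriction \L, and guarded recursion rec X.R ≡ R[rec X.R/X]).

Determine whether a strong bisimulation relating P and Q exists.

P ≁ Q

P's transition system — 3 states:
  p0 = rec X. b.(0\{b} + (X + X) + (a.0)\{b}) :: ··b··> p1
  p1 = 0\{b} + ((rec X. b.(0\{b} + (X + X) + (a.0)\{b})) + (rec X. b.(0\{b} + (X + X) + (a.0)\{b}))) + (a.0)\{b} :: ··a··> p2, ··b··> p1
  p2 = 0\{b} :: (no moves)
Q's transition system — 3 states:
  q0 = rec X. a.(0\{b} + (X + X) + (a.0)\{b}) :: ··a··> q1
  q1 = 0\{b} + ((rec X. a.(0\{b} + (X + X) + (a.0)\{b})) + (rec X. a.(0\{b} + (X + X) + (a.0)\{b}))) + (a.0)\{b} :: ··a··> q1, ··a··> q2
  q2 = 0\{b} :: (no moves)
Coarsest stable partition (strong bisimilarity classes):
  B0 = {p0}
  B1 = {p1}
  B2 = {p2, q2}
  B3 = {q0}
  B4 = {q1}
p0 ∈ B0, q0 ∈ B3 → different blocks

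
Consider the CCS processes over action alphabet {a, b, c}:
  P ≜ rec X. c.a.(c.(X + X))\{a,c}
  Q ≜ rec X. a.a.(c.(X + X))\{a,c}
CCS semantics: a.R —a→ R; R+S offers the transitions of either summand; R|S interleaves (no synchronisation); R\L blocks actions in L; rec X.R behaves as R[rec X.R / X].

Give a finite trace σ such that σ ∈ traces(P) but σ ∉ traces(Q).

c

Reachable graph of P (3 states):
  p0 = rec X. c.a.(c.(X + X))\{a,c} | -c-> p1
  p1 = a.(c.((rec X. c.a.(c.(X + X))\{a,c}) + (rec X. c.a.(c.(X + X))\{a,c})))\{a,c} | -a-> p2
  p2 = (c.((rec X. c.a.(c.(X + X))\{a,c}) + (rec X. c.a.(c.(X + X))\{a,c})))\{a,c} | stopped
Reachable graph of Q (3 states):
  q0 = rec X. a.a.(c.(X + X))\{a,c} | -a-> q1
  q1 = a.(c.((rec X. a.a.(c.(X + X))\{a,c}) + (rec X. a.a.(c.(X + X))\{a,c})))\{a,c} | -a-> q2
  q2 = (c.((rec X. a.a.(c.(X + X))\{a,c}) + (rec X. a.a.(c.(X + X))\{a,c})))\{a,c} | stopped
Executing c from P (initial set {p0}):
  [1] c ⇒ {p1}
  P completes σ.
Executing c from Q (initial set {q0}):
  [1] c ⇒ ∅  — Q cannot continue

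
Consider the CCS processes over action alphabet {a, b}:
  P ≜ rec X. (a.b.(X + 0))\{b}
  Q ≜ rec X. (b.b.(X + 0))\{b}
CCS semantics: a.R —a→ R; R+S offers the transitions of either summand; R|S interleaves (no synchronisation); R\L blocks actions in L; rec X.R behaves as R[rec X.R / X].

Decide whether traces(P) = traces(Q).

LTS(P): 2 reachable states
  m0 = rec X. (a.b.(X + 0))\{b} | --a--▸ m1
  m1 = (b.((rec X. (a.b.(X + 0))\{b}) + 0))\{b} | ·
LTS(Q): 1 reachable states
  n0 = rec X. (b.b.(X + 0))\{b} | ·
Executing a from P (initial set {m0}):
  after a @ step 1: {m1}
  ✓ P
Executing a from Q (initial set {n0}):
  after a @ step 1: ∅  — Q cannot continue

trace-distinct — witness ⟨a⟩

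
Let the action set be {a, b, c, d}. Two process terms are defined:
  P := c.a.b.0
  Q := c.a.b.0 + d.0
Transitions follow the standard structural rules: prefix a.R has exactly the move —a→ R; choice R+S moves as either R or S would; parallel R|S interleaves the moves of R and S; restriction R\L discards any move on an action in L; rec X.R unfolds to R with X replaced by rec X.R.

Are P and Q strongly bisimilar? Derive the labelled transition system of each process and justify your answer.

NO

LTS(P): 4 reachable states
  m0 = c.a.b.0 | --c--▸ m1
  m1 = a.b.0 | --a--▸ m2
  m2 = b.0 | --b--▸ m3
  m3 = 0 | (no moves)
LTS(Q): 4 reachable states
  n0 = c.a.b.0 + d.0 | --c--▸ n1, --d--▸ n2
  n1 = a.b.0 | --a--▸ n3
  n2 = 0 | (no moves)
  n3 = b.0 | --b--▸ n2
Coarsest stable partition (strong bisimilarity classes):
  B0 = {m0}
  B1 = {m1, n1}
  B2 = {m2, n3}
  B3 = {m3, n2}
  B4 = {n0}
m0 ∈ B0, n0 ∈ B4 → different blocks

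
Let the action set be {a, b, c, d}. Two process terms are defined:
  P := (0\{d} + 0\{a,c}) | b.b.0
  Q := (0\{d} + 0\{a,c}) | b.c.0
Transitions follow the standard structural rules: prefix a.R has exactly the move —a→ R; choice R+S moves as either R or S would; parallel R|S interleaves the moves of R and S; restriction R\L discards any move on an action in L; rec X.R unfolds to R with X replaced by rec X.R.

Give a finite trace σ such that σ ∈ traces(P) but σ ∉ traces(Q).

P's transition system — 3 states:
  s0 = (0\{d} + 0\{a,c}) | b.b.0 has moves ··b··> s1
  s1 = (0\{d} + 0\{a,c}) | b.0 has moves ··b··> s2
  s2 = (0\{d} + 0\{a,c}) | 0 has moves deadlocked
Q's transition system — 3 states:
  t0 = (0\{d} + 0\{a,c}) | b.c.0 has moves ··b··> t1
  t1 = (0\{d} + 0\{a,c}) | c.0 has moves ··c··> t2
  t2 = (0\{d} + 0\{a,c}) | 0 has moves deadlocked
Run σ = ⟨bb⟩ on P: start {s0}
  [1] b ⇒ {s1}
  [2] b ⇒ {s2}
  ✓ P
Run σ = ⟨bb⟩ on Q: start {t0}
  [1] b ⇒ {t1}
  [2] b ⇒ no successor for Q

bb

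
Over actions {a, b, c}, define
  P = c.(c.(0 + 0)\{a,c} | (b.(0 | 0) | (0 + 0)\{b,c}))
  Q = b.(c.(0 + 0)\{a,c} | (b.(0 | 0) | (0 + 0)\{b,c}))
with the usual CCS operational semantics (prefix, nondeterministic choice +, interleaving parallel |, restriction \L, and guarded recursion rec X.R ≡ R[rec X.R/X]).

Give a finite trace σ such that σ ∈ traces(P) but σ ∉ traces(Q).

c

Reachable graph of P (5 states):
  p0 = c.(c.(0 + 0)\{a,c} | (b.(0 | 0) | (0 + 0)\{b,c})) | -c-> p1
  p1 = c.(0 + 0)\{a,c} | (b.(0 | 0) | (0 + 0)\{b,c}) | -b-> p2, -c-> p3
  p2 = c.(0 + 0)\{a,c} | (0 | 0 | (0 + 0)\{b,c}) | -c-> p4
  p3 = (0 + 0)\{a,c} | (b.(0 | 0) | (0 + 0)\{b,c}) | -b-> p4
  p4 = (0 + 0)\{a,c} | (0 | 0 | (0 + 0)\{b,c}) | (no moves)
Reachable graph of Q (5 states):
  q0 = b.(c.(0 + 0)\{a,c} | (b.(0 | 0) | (0 + 0)\{b,c})) | -b-> q1
  q1 = c.(0 + 0)\{a,c} | (b.(0 | 0) | (0 + 0)\{b,c}) | -b-> q2, -c-> q3
  q2 = c.(0 + 0)\{a,c} | (0 | 0 | (0 + 0)\{b,c}) | -c-> q4
  q3 = (0 + 0)\{a,c} | (b.(0 | 0) | (0 + 0)\{b,c}) | -b-> q4
  q4 = (0 + 0)\{a,c} | (0 | 0 | (0 + 0)\{b,c}) | (no moves)
Trace ⟨c⟩ through P, begin at {p0}:
  after c @ step 1: {p1}
  P completes σ.
Trace ⟨c⟩ through Q, begin at {q0}:
  after c @ step 1: ∅ (Q stuck)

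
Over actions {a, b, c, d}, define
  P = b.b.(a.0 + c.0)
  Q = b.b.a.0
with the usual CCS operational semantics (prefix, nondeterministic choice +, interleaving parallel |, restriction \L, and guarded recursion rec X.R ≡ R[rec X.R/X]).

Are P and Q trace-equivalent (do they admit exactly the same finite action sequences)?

P's transition system — 4 states:
  p0 = b.b.(a.0 + c.0) ⊢ =b=> p1
  p1 = b.(a.0 + c.0) ⊢ =b=> p2
  p2 = a.0 + c.0 ⊢ =a=> p3, =c=> p3
  p3 = 0 ⊢ ·
Q's transition system — 4 states:
  q0 = b.b.a.0 ⊢ =b=> q1
  q1 = b.a.0 ⊢ =b=> q2
  q2 = a.0 ⊢ =a=> q3
  q3 = 0 ⊢ ·
Run σ = ⟨bbc⟩ on P: start {p0}
  after b @ step 1: {p1}
  after b @ step 2: {p2}
  after c @ step 3: {p3}
  — P admits the full trace.
Run σ = ⟨bbc⟩ on Q: start {q0}
  after b @ step 1: {q1}
  after b @ step 2: {q2}
  after c @ step 3: no successor for Q

NO — witness ⟨bbc⟩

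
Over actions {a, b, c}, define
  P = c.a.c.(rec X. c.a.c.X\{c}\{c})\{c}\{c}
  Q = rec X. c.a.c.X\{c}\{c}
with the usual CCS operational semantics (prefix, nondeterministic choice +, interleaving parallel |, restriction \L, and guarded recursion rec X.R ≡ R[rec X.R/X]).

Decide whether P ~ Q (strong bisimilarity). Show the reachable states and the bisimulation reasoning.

P's transition system — 4 states:
  p0 = c.a.c.(rec X. c.a.c.X\{c}\{c})\{c}\{c} → --c--▸ p1
  p1 = a.c.(rec X. c.a.c.X\{c}\{c})\{c}\{c} → --a--▸ p2
  p2 = c.(rec X. c.a.c.X\{c}\{c})\{c}\{c} → --c--▸ p3
  p3 = (rec X. c.a.c.X\{c}\{c})\{c}\{c} → ·
Q's transition system — 4 states:
  q0 = rec X. c.a.c.X\{c}\{c} → --c--▸ q1
  q1 = a.c.(rec X. c.a.c.X\{c}\{c})\{c}\{c} → --a--▸ q2
  q2 = c.(rec X. c.a.c.X\{c}\{c})\{c}\{c} → --c--▸ q3
  q3 = (rec X. c.a.c.X\{c}\{c})\{c}\{c} → ·
Partition-refinement fixed point:
  B0 = {p0, q0}
  B1 = {p1, q1}
  B2 = {p2, q2}
  B3 = {p3, q3}
p0 ∈ B0, q0 ∈ B0 → same block

bisimilar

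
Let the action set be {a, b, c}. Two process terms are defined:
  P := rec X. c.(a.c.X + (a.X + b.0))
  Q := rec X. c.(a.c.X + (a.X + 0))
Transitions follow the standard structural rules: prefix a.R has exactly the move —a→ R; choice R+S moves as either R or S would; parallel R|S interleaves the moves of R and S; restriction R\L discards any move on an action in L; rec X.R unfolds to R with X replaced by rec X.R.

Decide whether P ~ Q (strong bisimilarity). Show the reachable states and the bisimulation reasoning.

LTS(P): 4 reachable states
  m0 = rec X. c.(a.c.X + (a.X + b.0)) → ··c··> m1
  m1 = a.c.(rec X. c.(a.c.X + (a.X + b.0))) + (a.(rec X. c.(a.c.X + (a.X + b.0))) + b.0) → ··a··> m0, ··a··> m2, ··b··> m3
  m2 = c.(rec X. c.(a.c.X + (a.X + b.0))) → ··c··> m0
  m3 = 0 → stopped
LTS(Q): 3 reachable states
  n0 = rec X. c.(a.c.X + (a.X + 0)) → ··c··> n1
  n1 = a.c.(rec X. c.(a.c.X + (a.X + 0))) + (a.(rec X. c.(a.c.X + (a.X + 0))) + 0) → ··a··> n0, ··a··> n2
  n2 = c.(rec X. c.(a.c.X + (a.X + 0))) → ··c··> n0
Coarsest stable partition (strong bisimilarity classes):
  B0 = {m0}
  B1 = {m1}
  B2 = {m3}
  B3 = {m2}
  B4 = {n0}
  B5 = {n1}
  B6 = {n2}
m0 ∈ B0, n0 ∈ B4 → different blocks

P ≁ Q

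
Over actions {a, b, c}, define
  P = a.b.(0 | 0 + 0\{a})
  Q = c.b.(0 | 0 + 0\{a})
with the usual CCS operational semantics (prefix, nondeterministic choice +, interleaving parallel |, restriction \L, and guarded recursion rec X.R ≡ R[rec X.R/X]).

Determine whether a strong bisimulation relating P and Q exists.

LTS(P): 3 reachable states
  p0 = a.b.(0 | 0 + 0\{a}) :: -a-> p1
  p1 = b.(0 | 0 + 0\{a}) :: -b-> p2
  p2 = 0 | 0 + 0\{a} :: deadlocked
LTS(Q): 3 reachable states
  q0 = c.b.(0 | 0 + 0\{a}) :: -c-> q1
  q1 = b.(0 | 0 + 0\{a}) :: -b-> q2
  q2 = 0 | 0 + 0\{a} :: deadlocked
Partition-refinement fixed point:
  B0 = {p0}
  B1 = {p1, q1}
  B2 = {p2, q2}
  B3 = {q0}
p0 ∈ B0, q0 ∈ B3 → different blocks

NO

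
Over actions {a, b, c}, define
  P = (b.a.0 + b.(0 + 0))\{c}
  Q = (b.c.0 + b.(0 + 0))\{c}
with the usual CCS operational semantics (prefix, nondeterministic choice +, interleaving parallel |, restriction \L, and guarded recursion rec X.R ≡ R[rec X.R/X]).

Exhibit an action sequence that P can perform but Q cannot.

Reachable graph of P (4 states):
  u0 = (b.a.0 + b.(0 + 0))\{c} | -b-> u1, -b-> u2
  u1 = (0 + 0)\{c} | ·
  u2 = (a.0)\{c} | -a-> u3
  u3 = 0\{c} | ·
Reachable graph of Q (3 states):
  v0 = (b.c.0 + b.(0 + 0))\{c} | -b-> v1, -b-> v2
  v1 = (0 + 0)\{c} | ·
  v2 = (c.0)\{c} | ·
Executing ba from P (initial set {u0}):
  step 1 (b): {u1, u2}
  step 2 (a): {u3}
  ✓ P
Executing ba from Q (initial set {v0}):
  step 1 (b): {v1, v2}
  step 2 (a): no successor for Q

ba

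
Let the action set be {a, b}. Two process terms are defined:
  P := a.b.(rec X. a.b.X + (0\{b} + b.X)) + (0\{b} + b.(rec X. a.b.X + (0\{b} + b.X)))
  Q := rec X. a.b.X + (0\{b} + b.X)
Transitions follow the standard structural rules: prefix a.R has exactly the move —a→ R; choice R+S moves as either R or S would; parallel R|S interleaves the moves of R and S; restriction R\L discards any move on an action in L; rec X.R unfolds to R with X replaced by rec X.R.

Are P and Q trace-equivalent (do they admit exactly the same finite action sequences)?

Reachable graph of P (3 states):
  p0 = a.b.(rec X. a.b.X + (0\{b} + b.X)) + (0\{b} + b.(rec X. a.b.X + (0\{b} + b.X))) | =a=> p1, =b=> p2
  p1 = b.(rec X. a.b.X + (0\{b} + b.X)) | =b=> p2
  p2 = rec X. a.b.X + (0\{b} + b.X) | =a=> p1, =b=> p2
Reachable graph of Q (2 states):
  q0 = rec X. a.b.X + (0\{b} + b.X) | =a=> q1, =b=> q0
  q1 = b.(rec X. a.b.X + (0\{b} + b.X)) | =b=> q0
Bisimilarity quotient blocks:
  B0 = {p0, p2, q0}
  B1 = {p1, q1}
p0 ∈ B0, q0 ∈ B0 → same block
Bisimilar ⇒ trace-equivalent.

traces(P) = traces(Q)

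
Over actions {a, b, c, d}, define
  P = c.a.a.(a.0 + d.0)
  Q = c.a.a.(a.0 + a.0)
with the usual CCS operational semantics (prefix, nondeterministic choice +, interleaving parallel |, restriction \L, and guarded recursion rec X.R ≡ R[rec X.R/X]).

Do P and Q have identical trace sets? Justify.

traces(P) ≠ traces(Q) — witness ⟨caad⟩

LTS(P): 5 reachable states
  u0 = c.a.a.(a.0 + d.0) has moves —c→ u1
  u1 = a.a.(a.0 + d.0) has moves —a→ u2
  u2 = a.(a.0 + d.0) has moves —a→ u3
  u3 = a.0 + d.0 has moves —a→ u4, —d→ u4
  u4 = 0 has moves stopped
LTS(Q): 5 reachable states
  v0 = c.a.a.(a.0 + a.0) has moves —c→ v1
  v1 = a.a.(a.0 + a.0) has moves —a→ v2
  v2 = a.(a.0 + a.0) has moves —a→ v3
  v3 = a.0 + a.0 has moves —a→ v4
  v4 = 0 has moves stopped
Run σ = ⟨caad⟩ on P: start {u0}
  step 1 (c): {u1}
  step 2 (a): {u2}
  step 3 (a): {u3}
  step 4 (d): {u4}
  ✓ P
Run σ = ⟨caad⟩ on Q: start {v0}
  step 1 (c): {v1}
  step 2 (a): {v2}
  step 3 (a): {v3}
  step 4 (d): ∅ (Q stuck)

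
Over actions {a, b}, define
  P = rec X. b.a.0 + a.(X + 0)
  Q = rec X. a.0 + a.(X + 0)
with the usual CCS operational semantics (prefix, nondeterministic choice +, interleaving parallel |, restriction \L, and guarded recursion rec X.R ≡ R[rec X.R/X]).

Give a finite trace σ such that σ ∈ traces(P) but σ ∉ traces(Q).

b

P's transition system — 4 states:
  m0 = rec X. b.a.0 + a.(X + 0) :: =a=> m1, =b=> m2
  m1 = (rec X. b.a.0 + a.(X + 0)) + 0 :: =a=> m1, =b=> m2
  m2 = a.0 :: =a=> m3
  m3 = 0 :: ·
Q's transition system — 3 states:
  n0 = rec X. a.0 + a.(X + 0) :: =a=> n1, =a=> n2
  n1 = (rec X. a.0 + a.(X + 0)) + 0 :: =a=> n1, =a=> n2
  n2 = 0 :: ·
Executing b from P (initial set {m0}):
  after b @ step 1: {m2}
  — P admits the full trace.
Executing b from Q (initial set {n0}):
  after b @ step 1: ∅ (Q stuck)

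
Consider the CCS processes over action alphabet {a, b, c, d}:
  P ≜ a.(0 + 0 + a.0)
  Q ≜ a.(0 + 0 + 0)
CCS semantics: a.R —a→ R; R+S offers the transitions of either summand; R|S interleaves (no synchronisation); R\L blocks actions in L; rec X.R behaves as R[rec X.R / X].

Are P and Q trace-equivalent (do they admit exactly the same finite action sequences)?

Reachable graph of P (3 states):
  u0 = a.(0 + 0 + a.0) | —a→ u1
  u1 = 0 + 0 + a.0 | —a→ u2
  u2 = 0 | deadlocked
Reachable graph of Q (2 states):
  v0 = a.(0 + 0 + 0) | —a→ v1
  v1 = 0 + 0 + 0 | deadlocked
Executing aa from P (initial set {u0}):
  step 1 (a): {u1}
  step 2 (a): {u2}
  ✓ P
Executing aa from Q (initial set {v0}):
  step 1 (a): {v1}
  step 2 (a): no successor for Q

traces(P) ≠ traces(Q) — witness ⟨aa⟩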